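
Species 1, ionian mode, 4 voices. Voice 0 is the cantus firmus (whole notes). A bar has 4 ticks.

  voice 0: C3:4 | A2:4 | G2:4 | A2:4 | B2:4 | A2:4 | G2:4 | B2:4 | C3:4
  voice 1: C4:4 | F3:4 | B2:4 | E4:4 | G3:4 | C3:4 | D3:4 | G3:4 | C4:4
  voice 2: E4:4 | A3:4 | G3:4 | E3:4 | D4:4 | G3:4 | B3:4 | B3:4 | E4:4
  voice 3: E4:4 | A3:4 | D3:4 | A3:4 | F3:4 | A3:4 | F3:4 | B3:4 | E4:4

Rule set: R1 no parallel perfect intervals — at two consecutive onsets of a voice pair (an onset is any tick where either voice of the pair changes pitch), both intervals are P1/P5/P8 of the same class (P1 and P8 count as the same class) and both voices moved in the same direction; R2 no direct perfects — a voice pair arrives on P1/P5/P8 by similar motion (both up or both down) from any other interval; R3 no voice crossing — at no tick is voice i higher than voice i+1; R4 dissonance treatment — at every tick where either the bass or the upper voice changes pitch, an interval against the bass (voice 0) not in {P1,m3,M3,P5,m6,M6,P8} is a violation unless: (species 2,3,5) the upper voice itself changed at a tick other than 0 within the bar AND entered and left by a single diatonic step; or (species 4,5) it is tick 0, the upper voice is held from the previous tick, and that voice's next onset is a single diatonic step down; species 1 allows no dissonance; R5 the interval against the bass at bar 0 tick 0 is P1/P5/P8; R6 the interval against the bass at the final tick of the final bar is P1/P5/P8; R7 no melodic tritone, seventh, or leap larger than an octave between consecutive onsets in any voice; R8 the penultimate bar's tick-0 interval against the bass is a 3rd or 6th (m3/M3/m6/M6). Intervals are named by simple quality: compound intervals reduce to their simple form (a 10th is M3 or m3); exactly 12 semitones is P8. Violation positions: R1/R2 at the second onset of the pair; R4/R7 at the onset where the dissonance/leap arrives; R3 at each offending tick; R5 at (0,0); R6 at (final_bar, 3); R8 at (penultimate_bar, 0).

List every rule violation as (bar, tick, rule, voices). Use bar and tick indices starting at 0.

(0, 0, R5, (0, 2))
(0, 0, R5, (0, 3))
(1, 0, R1, (2, 3))
(1, 0, R2, (0, 2))
(1, 0, R2, (0, 3))
(2, 0, R1, (0, 2))
(2, 0, R2, (0, 3))
(2, 0, R3, (2, 3))
(2, 0, R7, (1,))
(2, 1, R3, (2, 3))
(2, 2, R3, (2, 3))
(2, 3, R3, (2, 3))
(3, 0, R2, (0, 1))
(3, 0, R2, (0, 3))
(3, 0, R2, (1, 3))
(3, 0, R3, (1, 2))
(3, 0, R7, (1,))
(3, 1, R3, (1, 2))
(3, 2, R3, (1, 2))
(3, 3, R3, (1, 2))
(4, 0, R3, (2, 3))
(4, 0, R4, (0, 3))
(4, 0, R7, (2,))
(4, 1, R3, (2, 3))
(4, 2, R3, (2, 3))
(4, 3, R3, (2, 3))
(5, 0, R1, (1, 2))
(5, 0, R4, (0, 2))
(6, 0, R3, (2, 3))
(6, 0, R4, (0, 3))
(6, 1, R3, (2, 3))
(6, 2, R3, (2, 3))
(6, 3, R3, (2, 3))
(7, 0, R2, (0, 3))
(7, 0, R7, (3,))
(7, 0, R8, (0, 2))
(7, 0, R8, (0, 3))
(8, 0, R1, (2, 3))
(8, 0, R2, (0, 1))
(8, 3, R6, (0, 2))
(8, 3, R6, (0, 3))

bar 0: v0=C3 v1=C4 v2=E4 v3=E4 downbeat M3
bar 1: v0=A2 v1=F3 v2=A3 v3=A3 downbeat P8
bar 2: v0=G2 v1=B2 v2=G3 v3=D3 downbeat P5
bar 3: v0=A2 v1=E4 v2=E3 v3=A3 downbeat P8
bar 4: v0=B2 v1=G3 v2=D4 v3=F3 downbeat TT
bar 5: v0=A2 v1=C3 v2=G3 v3=A3 downbeat P8
bar 6: v0=G2 v1=D3 v2=B3 v3=F3 downbeat m7
bar 7: v0=B2 v1=G3 v2=B3 v3=B3 downbeat P8
bar 8: v0=C3 v1=C4 v2=E4 v3=E4 downbeat M3
  -> R5 @ bar 0 tick 0 v(0, 2): opens on M3
  -> R5 @ bar 0 tick 0 v(0, 3): opens on M3
  -> R1 @ bar 1 tick 0 v(2, 3): E4/E4 P1 -> A3/A3 P1 similar
  -> R2 @ bar 1 tick 0 v(0, 2): C3/E4 M3 -> A2/A3 P8 similar
  -> R2 @ bar 1 tick 0 v(0, 3): C3/E4 M3 -> A2/A3 P8 similar
  -> R1 @ bar 2 tick 0 v(0, 2): A2/A3 P8 -> G2/G3 P8 similar
  -> R2 @ bar 2 tick 0 v(0, 3): A2/A3 P8 -> G2/D3 P5 similar
  -> R3 @ bar 2 tick 0 v(2, 3): G3 above D3
  -> R7 @ bar 2 tick 0 v(1,): F3->B2 leap 6st
  -> R3 @ bar 2 tick 1 v(2, 3): G3 above D3
  -> R3 @ bar 2 tick 2 v(2, 3): G3 above D3
  -> R3 @ bar 2 tick 3 v(2, 3): G3 above D3
  -> R2 @ bar 3 tick 0 v(0, 1): G2/B2 M3 -> A2/E4 P5 similar
  -> R2 @ bar 3 tick 0 v(0, 3): G2/D3 P5 -> A2/A3 P8 similar
  -> R2 @ bar 3 tick 0 v(1, 3): B2/D3 m3 -> E4/A3 P5 similar
  -> R3 @ bar 3 tick 0 v(1, 2): E4 above E3
  -> R7 @ bar 3 tick 0 v(1,): B2->E4 leap 17st
  -> R3 @ bar 3 tick 1 v(1, 2): E4 above E3
  -> R3 @ bar 3 tick 2 v(1, 2): E4 above E3
  -> R3 @ bar 3 tick 3 v(1, 2): E4 above E3
  -> R3 @ bar 4 tick 0 v(2, 3): D4 above F3
  -> R4 @ bar 4 tick 0 v(0, 3): B2/F3 TT untreated
  -> R7 @ bar 4 tick 0 v(2,): E3->D4 leap 10st
  -> R3 @ bar 4 tick 1 v(2, 3): D4 above F3
  -> R3 @ bar 4 tick 2 v(2, 3): D4 above F3
  -> R3 @ bar 4 tick 3 v(2, 3): D4 above F3
  -> R1 @ bar 5 tick 0 v(1, 2): G3/D4 P5 -> C3/G3 P5 similar
  -> R4 @ bar 5 tick 0 v(0, 2): A2/G3 m7 untreated
  -> R3 @ bar 6 tick 0 v(2, 3): B3 above F3
  -> R4 @ bar 6 tick 0 v(0, 3): G2/F3 m7 untreated
  -> R3 @ bar 6 tick 1 v(2, 3): B3 above F3
  -> R3 @ bar 6 tick 2 v(2, 3): B3 above F3
  -> R3 @ bar 6 tick 3 v(2, 3): B3 above F3
  -> R2 @ bar 7 tick 0 v(0, 3): G2/F3 m7 -> B2/B3 P8 similar
  -> R7 @ bar 7 tick 0 v(3,): F3->B3 leap 6st
  -> R8 @ bar 7 tick 0 v(0, 2): penult P8 not 3rd/6th
  -> R8 @ bar 7 tick 0 v(0, 3): penult P8 not 3rd/6th
  -> R1 @ bar 8 tick 0 v(2, 3): B3/B3 P1 -> E4/E4 P1 similar
  -> R2 @ bar 8 tick 0 v(0, 1): B2/G3 m6 -> C3/C4 P8 similar
  -> R6 @ bar 8 tick 3 v(0, 2): closes on M3
  -> R6 @ bar 8 tick 3 v(0, 3): closes on M3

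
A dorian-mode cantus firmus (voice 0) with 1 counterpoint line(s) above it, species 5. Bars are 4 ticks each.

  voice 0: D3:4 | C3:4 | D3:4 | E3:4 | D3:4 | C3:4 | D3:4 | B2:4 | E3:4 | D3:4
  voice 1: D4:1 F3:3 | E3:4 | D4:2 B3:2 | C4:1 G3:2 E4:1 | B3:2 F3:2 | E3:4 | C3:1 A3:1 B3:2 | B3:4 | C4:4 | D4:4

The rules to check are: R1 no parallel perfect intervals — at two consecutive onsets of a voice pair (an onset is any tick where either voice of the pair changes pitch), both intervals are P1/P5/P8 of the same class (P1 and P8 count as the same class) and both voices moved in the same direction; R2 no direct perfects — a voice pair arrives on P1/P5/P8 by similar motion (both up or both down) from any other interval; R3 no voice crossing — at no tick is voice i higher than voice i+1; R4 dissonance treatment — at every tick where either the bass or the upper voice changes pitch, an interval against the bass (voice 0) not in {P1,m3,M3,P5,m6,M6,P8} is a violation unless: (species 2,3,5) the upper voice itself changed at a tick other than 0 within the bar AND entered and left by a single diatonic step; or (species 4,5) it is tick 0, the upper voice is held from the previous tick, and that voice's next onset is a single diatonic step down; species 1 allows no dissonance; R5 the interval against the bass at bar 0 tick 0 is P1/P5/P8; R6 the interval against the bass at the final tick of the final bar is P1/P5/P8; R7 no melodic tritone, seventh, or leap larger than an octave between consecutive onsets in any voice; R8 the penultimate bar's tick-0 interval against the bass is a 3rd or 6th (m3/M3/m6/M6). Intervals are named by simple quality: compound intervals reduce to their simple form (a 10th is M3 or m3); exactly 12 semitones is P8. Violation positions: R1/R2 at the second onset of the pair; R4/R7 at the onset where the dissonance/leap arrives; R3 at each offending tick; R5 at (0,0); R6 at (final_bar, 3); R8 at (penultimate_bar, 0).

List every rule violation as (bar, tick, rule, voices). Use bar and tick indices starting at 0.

bar 0: v0=D3 v1=D4 downbeat P8
bar 1: v0=C3 v1=E3 downbeat M3
bar 2: v0=D3 v1=D4 downbeat P8
bar 3: v0=E3 v1=C4 downbeat m6
bar 4: v0=D3 v1=B3 downbeat M6
bar 5: v0=C3 v1=E3 downbeat M3
bar 6: v0=D3 v1=C3 downbeat M2
bar 7: v0=B2 v1=B3 downbeat P8
bar 8: v0=E3 v1=C4 downbeat m6
bar 9: v0=D3 v1=D4 downbeat P8
  -> R2 @ bar 2 tick 0 v(0, 1): C3/E3 M3 -> D3/D4 P8 similar
  -> R7 @ bar 2 tick 0 v(1,): E3->D4 leap 10st
  -> R7 @ bar 4 tick 2 v(1,): B3->F3 leap 6st
  -> R3 @ bar 6 tick 0 v(0, 1): D3 above C3
  -> R4 @ bar 6 tick 0 v(0, 1): D3/C3 M2 untreated

(2, 0, R2, (0, 1))
(2, 0, R7, (1,))
(4, 2, R7, (1,))
(6, 0, R3, (0, 1))
(6, 0, R4, (0, 1))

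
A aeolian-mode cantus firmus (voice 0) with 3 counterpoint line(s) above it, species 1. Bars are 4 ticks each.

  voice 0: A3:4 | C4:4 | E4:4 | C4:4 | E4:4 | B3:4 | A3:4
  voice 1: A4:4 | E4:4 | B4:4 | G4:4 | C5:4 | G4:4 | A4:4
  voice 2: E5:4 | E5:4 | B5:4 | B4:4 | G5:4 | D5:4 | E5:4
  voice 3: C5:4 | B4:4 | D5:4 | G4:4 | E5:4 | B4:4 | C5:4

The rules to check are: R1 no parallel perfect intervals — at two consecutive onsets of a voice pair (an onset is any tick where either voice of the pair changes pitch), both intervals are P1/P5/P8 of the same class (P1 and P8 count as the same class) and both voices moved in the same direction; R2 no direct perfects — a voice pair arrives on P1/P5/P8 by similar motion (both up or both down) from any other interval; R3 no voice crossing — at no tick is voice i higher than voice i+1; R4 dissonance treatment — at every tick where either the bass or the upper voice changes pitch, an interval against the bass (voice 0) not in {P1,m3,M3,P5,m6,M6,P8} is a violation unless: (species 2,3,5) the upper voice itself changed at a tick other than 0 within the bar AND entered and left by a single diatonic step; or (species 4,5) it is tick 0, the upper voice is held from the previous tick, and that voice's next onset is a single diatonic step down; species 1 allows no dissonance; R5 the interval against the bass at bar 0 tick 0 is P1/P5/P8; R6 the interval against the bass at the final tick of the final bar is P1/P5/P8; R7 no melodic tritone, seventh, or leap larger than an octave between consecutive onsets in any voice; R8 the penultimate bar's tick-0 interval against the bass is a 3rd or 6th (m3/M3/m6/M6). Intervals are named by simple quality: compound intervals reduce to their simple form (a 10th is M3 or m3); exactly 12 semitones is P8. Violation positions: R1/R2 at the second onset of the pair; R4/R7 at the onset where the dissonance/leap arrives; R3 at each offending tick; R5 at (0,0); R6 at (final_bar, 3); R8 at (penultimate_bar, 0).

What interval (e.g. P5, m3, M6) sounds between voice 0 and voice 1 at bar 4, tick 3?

voice 0=E4 voice 1=C5 -> m6

m6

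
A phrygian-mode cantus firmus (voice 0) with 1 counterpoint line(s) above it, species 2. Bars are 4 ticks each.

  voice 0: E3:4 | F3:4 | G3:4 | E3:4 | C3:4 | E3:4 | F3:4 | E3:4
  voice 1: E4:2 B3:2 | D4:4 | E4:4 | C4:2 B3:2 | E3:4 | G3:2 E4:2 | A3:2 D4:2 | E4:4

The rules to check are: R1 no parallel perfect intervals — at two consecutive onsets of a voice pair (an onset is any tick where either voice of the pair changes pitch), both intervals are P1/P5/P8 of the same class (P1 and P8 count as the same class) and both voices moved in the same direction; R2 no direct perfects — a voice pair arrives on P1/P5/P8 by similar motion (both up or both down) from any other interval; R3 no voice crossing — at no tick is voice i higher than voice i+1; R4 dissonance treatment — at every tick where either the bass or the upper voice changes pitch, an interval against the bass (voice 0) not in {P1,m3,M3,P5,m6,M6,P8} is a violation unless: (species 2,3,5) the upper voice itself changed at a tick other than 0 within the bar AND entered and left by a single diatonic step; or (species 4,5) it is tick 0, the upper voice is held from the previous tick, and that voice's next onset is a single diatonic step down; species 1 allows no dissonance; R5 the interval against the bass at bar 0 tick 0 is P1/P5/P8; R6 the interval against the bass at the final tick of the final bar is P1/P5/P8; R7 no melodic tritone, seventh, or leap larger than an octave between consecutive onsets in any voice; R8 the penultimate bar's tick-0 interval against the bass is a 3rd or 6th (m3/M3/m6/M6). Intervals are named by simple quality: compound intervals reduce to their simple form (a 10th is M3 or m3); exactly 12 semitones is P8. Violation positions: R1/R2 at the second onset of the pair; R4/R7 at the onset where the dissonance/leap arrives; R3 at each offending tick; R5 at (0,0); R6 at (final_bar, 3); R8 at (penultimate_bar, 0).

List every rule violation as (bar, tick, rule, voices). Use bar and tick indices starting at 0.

No violations across 8 bars (E3..E3 vs E4..E4).

bar 0: v0=E3 v1=E4 downbeat P8
bar 1: v0=F3 v1=D4 downbeat M6
bar 2: v0=G3 v1=E4 downbeat M6
bar 3: v0=E3 v1=C4 downbeat m6
bar 4: v0=C3 v1=E3 downbeat M3
bar 5: v0=E3 v1=G3 downbeat m3
bar 6: v0=F3 v1=A3 downbeat M3
bar 7: v0=E3 v1=E4 downbeat P8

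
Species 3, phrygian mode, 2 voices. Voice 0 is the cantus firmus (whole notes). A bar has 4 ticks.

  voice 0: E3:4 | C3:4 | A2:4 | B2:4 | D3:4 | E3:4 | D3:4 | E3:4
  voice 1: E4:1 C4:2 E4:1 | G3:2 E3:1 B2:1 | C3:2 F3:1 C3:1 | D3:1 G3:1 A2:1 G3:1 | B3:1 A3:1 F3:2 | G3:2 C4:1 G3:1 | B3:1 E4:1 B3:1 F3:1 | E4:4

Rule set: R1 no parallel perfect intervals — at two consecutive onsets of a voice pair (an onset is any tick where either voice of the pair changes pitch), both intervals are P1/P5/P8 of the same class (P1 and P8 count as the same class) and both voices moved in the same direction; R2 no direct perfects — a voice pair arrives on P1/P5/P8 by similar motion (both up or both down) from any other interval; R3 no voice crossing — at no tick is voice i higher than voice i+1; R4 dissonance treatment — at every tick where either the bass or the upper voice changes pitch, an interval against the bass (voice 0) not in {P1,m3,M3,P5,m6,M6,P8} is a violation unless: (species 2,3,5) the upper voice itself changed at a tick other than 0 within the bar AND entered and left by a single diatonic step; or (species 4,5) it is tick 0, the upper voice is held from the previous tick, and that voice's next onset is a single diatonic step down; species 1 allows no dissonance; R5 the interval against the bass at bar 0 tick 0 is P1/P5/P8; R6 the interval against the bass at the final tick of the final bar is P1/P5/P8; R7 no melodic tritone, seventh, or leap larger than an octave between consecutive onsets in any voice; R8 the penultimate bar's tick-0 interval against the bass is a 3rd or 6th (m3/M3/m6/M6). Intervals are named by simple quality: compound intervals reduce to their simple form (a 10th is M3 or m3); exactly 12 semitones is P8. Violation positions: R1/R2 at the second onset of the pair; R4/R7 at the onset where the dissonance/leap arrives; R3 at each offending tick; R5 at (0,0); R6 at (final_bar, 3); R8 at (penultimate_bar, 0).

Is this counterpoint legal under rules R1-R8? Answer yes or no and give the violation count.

bar 0: v0=E3 v1=E4 (P8)
bar 1: v0=C3 v1=G3 (P5)
bar 2: v0=A2 v1=C3 (m3)
bar 3: v0=B2 v1=D3 (m3)
bar 4: v0=D3 v1=B3 (M6)
bar 5: v0=E3 v1=G3 (m3)
bar 6: v0=D3 v1=B3 (M6)
bar 7: v0=E3 v1=E4 (P8)
  R2 @ bar1.0: E3/E4 P8 -> C3/G3 P5 similar
  R3 @ bar1.3: C3 above B2
  R4 @ bar1.3: C3/B2 m2 untreated
  R3 @ bar3.2: B2 above A2
  R4 @ bar3.2: B2/A2 M2 untreated
  R7 @ bar3.2: G3->A2 leap 10st
  R7 @ bar3.3: A2->G3 leap 10st
  R4 @ bar6.1: D3/E4 M2 untreated
  R7 @ bar6.3: B3->F3 leap 6st
  R2 @ bar7.0: D3/F3 m3 -> E3/E4 P8 similar
  R7 @ bar7.0: F3->E4 leap 11st

No (11 violations)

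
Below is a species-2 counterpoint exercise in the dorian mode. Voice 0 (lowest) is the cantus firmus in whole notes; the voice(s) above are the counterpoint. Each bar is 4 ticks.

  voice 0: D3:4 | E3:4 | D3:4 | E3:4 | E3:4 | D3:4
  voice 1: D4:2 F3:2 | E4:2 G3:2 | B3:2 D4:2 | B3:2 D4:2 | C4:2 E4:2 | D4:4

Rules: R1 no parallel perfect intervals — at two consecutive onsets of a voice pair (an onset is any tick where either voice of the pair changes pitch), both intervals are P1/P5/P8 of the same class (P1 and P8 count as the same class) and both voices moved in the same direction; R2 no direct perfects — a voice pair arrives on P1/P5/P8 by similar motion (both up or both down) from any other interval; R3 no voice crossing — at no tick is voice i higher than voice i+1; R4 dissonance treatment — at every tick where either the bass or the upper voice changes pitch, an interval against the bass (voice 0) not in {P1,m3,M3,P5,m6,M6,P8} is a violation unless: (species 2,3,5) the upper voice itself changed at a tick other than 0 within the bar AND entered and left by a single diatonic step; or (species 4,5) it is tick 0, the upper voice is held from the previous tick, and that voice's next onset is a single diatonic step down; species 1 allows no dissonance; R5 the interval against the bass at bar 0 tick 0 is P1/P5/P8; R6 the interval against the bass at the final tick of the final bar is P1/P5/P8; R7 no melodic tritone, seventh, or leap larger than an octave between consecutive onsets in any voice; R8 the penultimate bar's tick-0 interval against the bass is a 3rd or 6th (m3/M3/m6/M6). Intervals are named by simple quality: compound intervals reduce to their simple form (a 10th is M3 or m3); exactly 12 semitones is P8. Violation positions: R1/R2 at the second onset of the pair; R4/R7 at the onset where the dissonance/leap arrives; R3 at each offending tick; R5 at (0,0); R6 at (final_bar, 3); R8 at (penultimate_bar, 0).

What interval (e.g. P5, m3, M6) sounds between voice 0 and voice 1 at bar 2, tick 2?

P8

voice 0=D3 voice 1=D4 -> P8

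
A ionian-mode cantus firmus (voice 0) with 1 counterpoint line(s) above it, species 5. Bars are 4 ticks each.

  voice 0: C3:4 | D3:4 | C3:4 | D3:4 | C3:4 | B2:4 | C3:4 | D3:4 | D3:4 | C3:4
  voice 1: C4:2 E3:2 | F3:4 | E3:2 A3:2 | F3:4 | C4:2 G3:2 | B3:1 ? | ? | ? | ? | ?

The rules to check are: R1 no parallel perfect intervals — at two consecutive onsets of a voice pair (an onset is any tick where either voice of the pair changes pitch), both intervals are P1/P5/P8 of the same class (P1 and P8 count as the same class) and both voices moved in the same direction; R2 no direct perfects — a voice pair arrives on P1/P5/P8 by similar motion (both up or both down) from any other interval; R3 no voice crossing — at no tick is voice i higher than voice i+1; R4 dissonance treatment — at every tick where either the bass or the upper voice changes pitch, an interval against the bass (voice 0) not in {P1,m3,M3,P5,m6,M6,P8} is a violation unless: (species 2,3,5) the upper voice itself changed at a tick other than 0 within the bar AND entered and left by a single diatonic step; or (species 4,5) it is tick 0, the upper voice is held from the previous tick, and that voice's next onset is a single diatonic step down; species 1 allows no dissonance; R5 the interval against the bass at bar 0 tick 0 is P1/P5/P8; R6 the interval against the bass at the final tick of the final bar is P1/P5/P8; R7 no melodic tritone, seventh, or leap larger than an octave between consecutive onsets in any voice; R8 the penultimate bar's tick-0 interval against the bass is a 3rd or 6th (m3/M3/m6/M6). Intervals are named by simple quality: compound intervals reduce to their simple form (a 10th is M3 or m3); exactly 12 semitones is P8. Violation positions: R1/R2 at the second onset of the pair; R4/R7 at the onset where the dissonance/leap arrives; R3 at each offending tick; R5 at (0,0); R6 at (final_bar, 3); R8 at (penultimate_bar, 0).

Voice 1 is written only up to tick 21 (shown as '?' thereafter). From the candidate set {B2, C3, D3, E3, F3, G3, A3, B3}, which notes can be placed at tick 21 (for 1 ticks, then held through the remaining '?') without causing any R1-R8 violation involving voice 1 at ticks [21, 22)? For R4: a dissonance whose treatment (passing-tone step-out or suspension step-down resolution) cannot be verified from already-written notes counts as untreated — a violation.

{B2, B3, D3, G3}

B2: legal
C3: violates R4,R7
D3: legal
E3: violates R4
F3: violates R4,R7
G3: legal
A3: violates R4
B3: legal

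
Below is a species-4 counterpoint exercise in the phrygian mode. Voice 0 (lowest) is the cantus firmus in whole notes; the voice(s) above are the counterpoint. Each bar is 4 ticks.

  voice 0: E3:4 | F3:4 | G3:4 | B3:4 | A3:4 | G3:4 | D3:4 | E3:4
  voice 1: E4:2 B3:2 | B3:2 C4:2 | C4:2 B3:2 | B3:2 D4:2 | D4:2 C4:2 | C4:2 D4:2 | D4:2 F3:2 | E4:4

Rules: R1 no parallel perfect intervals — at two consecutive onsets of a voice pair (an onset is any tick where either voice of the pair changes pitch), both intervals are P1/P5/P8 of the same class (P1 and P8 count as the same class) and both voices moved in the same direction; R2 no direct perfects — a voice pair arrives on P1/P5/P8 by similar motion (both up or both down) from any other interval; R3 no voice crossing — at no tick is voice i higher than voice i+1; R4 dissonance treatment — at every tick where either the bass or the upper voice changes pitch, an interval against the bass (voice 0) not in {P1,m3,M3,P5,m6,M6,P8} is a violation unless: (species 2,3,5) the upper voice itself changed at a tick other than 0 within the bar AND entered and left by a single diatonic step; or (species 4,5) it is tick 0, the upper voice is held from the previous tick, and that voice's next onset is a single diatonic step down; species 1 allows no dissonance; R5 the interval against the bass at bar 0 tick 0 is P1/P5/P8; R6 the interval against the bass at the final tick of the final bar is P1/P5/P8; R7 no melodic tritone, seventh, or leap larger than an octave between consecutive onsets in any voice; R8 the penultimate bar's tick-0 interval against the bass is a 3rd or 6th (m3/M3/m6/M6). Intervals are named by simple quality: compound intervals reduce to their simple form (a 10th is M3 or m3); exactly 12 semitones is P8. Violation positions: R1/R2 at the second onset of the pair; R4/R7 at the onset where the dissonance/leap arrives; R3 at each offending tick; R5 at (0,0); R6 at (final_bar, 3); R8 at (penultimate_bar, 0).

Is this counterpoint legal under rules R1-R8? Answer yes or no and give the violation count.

No (5 violations)

bar 0: v0=E3 v1=E4 (P8)
bar 1: v0=F3 v1=B3 (TT)
bar 2: v0=G3 v1=C4 (P4)
bar 3: v0=B3 v1=B3 (P1)
bar 4: v0=A3 v1=D4 (P4)
bar 5: v0=G3 v1=C4 (P4)
bar 6: v0=D3 v1=D4 (P8)
bar 7: v0=E3 v1=E4 (P8)
  R4 @ bar1.0: F3/B3 TT untreated
  R4 @ bar5.0: G3/C4 P4 untreated
  R8 @ bar6.0: penult P8 not 3rd/6th
  R2 @ bar7.0: D3/F3 m3 -> E3/E4 P8 similar
  R7 @ bar7.0: F3->E4 leap 11st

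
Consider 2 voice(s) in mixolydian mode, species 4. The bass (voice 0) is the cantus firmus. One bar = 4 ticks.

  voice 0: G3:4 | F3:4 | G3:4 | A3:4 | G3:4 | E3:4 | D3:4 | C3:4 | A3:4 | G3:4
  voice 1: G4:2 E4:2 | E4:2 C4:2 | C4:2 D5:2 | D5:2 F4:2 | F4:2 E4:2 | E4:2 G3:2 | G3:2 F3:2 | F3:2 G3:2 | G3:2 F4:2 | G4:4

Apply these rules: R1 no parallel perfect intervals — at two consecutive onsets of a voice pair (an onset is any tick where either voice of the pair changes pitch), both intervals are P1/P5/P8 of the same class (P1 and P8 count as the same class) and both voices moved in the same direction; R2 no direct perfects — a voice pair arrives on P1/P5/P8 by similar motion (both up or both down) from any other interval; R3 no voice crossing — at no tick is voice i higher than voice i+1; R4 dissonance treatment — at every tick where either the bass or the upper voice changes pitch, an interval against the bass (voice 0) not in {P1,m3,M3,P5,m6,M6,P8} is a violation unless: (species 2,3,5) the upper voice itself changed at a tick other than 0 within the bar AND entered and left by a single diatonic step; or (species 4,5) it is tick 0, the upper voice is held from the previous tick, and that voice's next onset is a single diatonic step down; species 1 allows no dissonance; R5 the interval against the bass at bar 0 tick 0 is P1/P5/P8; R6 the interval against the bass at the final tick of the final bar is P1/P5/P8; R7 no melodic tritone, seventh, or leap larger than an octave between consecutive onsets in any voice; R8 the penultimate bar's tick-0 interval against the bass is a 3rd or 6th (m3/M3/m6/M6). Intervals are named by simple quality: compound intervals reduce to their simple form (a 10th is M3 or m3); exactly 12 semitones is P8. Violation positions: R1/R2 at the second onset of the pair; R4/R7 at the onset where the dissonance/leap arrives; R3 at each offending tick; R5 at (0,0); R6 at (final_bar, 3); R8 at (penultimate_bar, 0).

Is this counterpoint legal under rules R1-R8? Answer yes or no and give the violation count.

bar 0: v0=G3 v1=G4 (P8)
bar 1: v0=F3 v1=E4 (M7)
bar 2: v0=G3 v1=C4 (P4)
bar 3: v0=A3 v1=D5 (P4)
bar 4: v0=G3 v1=F4 (m7)
bar 5: v0=E3 v1=E4 (P8)
bar 6: v0=D3 v1=G3 (P4)
bar 7: v0=C3 v1=F3 (P4)
bar 8: v0=A3 v1=G3 (M2)
bar 9: v0=G3 v1=G4 (P8)
  R4 @ bar1.0: F3/E4 M7 untreated
  R4 @ bar2.0: G3/C4 P4 untreated
  R7 @ bar2.2: C4->D5 leap 14st
  R4 @ bar3.0: A3/D5 P4 untreated
  R4 @ bar7.0: C3/F3 P4 untreated
  R3 @ bar8.0: A3 above G3
  R4 @ bar8.0: A3/G3 M2 untreated
  R8 @ bar8.0: penult M2 not 3rd/6th
  R3 @ bar8.1: A3 above G3
  R7 @ bar8.2: G3->F4 leap 10st

No (10 violations)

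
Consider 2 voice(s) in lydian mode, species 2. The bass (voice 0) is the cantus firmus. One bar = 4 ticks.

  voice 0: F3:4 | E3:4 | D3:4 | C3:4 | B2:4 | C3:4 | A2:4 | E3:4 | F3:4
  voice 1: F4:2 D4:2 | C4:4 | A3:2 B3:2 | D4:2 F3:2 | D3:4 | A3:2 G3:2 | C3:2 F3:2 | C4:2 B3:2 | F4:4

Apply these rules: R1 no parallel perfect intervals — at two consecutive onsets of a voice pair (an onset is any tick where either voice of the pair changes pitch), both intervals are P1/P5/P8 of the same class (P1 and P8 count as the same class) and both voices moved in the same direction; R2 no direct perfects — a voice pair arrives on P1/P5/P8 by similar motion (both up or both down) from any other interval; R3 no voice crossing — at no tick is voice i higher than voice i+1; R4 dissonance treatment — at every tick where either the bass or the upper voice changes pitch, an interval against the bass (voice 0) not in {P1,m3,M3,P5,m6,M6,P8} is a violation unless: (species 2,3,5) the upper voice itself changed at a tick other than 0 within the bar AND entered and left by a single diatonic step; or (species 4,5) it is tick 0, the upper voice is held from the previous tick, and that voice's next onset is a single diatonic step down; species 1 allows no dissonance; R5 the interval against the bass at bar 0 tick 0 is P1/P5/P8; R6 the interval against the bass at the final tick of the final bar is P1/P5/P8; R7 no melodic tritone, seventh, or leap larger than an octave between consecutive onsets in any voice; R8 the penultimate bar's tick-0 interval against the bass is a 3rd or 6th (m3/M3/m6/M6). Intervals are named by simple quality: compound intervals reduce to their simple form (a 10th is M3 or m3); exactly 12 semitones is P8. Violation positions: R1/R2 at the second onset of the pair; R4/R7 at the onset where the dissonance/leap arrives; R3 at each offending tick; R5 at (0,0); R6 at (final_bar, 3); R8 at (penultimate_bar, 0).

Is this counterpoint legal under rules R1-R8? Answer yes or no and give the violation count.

No (5 violations)

bar 0: v0=F3 v1=F4 (P8)
bar 1: v0=E3 v1=C4 (m6)
bar 2: v0=D3 v1=A3 (P5)
bar 3: v0=C3 v1=D4 (M2)
bar 4: v0=B2 v1=D3 (m3)
bar 5: v0=C3 v1=A3 (M6)
bar 6: v0=A2 v1=C3 (m3)
bar 7: v0=E3 v1=C4 (m6)
bar 8: v0=F3 v1=F4 (P8)
  R2 @ bar2.0: E3/C4 m6 -> D3/A3 P5 similar
  R4 @ bar3.0: C3/D4 M2 untreated
  R4 @ bar3.2: C3/F3 P4 untreated
  R2 @ bar8.0: E3/B3 P5 -> F3/F4 P8 similar
  R7 @ bar8.0: B3->F4 leap 6st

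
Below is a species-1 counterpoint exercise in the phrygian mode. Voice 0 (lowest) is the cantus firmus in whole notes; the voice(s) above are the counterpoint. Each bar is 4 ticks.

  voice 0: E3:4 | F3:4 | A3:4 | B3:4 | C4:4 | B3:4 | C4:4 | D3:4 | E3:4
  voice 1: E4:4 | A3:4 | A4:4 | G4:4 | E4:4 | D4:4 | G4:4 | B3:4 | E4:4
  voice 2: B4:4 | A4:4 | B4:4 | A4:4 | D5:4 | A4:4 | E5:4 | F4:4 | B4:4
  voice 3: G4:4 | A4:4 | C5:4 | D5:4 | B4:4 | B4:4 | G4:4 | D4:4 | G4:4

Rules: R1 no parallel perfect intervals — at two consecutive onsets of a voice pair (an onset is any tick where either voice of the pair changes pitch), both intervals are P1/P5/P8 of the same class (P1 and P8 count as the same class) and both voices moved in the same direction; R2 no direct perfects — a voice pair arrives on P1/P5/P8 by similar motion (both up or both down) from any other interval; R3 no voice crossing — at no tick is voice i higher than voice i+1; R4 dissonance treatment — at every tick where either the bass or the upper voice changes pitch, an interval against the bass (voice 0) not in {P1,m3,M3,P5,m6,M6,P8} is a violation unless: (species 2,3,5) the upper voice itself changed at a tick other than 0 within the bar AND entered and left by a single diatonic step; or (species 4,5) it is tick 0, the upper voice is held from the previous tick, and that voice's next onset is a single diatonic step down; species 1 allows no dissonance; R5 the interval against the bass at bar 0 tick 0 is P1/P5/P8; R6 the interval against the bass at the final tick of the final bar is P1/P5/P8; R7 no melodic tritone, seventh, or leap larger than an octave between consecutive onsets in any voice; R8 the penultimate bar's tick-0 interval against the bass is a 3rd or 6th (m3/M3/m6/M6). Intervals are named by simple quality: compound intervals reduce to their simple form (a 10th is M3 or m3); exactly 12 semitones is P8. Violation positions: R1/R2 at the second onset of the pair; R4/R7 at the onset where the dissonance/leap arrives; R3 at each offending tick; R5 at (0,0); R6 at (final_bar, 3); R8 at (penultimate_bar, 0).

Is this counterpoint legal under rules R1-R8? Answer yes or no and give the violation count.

No (40 violations)

bar 0: v0=E3 v1=E4 v2=B4 v3=G4 (m3)
bar 1: v0=F3 v1=A3 v2=A4 v3=A4 (M3)
bar 2: v0=A3 v1=A4 v2=B4 v3=C5 (m3)
bar 3: v0=B3 v1=G4 v2=A4 v3=D5 (m3)
bar 4: v0=C4 v1=E4 v2=D5 v3=B4 (M7)
bar 5: v0=B3 v1=D4 v2=A4 v3=B4 (P8)
bar 6: v0=C4 v1=G4 v2=E5 v3=G4 (P5)
bar 7: v0=D3 v1=B3 v2=F4 v3=D4 (P8)
bar 8: v0=E3 v1=E4 v2=B4 v3=G4 (m3)
  R3 @ bar0.0: B4 above G4
  R5 @ bar0.0: opens on m3
  R3 @ bar0.1: B4 above G4
  R3 @ bar0.2: B4 above G4
  R3 @ bar0.3: B4 above G4
  R2 @ bar1.0: E4/B4 P5 -> A3/A4 P8 similar
  R2 @ bar2.0: F3/A3 M3 -> A3/A4 P8 similar
  R4 @ bar2.0: A3/B4 M2 untreated
  R4 @ bar3.0: B3/A4 m7 untreated
  R1 @ bar4.0: G4/D5 P5 -> E4/B4 P5 similar
  R3 @ bar4.0: D5 above B4
  R4 @ bar4.0: C4/D5 M2 untreated
  R4 @ bar4.0: C4/B4 M7 untreated
  R3 @ bar4.1: D5 above B4
  R3 @ bar4.2: D5 above B4
  R3 @ bar4.3: D5 above B4
  R2 @ bar5.0: E4/D5 m7 -> D4/A4 P5 similar
  R4 @ bar5.0: B3/A4 m7 untreated
  R2 @ bar6.0: B3/D4 m3 -> C4/G4 P5 similar
  R3 @ bar6.0: E5 above G4
  R3 @ bar6.1: E5 above G4
  R3 @ bar6.2: E5 above G4
  R3 @ bar6.3: E5 above G4
  R2 @ bar7.0: C4/G4 P5 -> D3/D4 P8 similar
  R3 @ bar7.0: F4 above D4
  R7 @ bar7.0: C4->D3 leap 10st
  R7 @ bar7.0: E5->F4 leap 11st
  R8 @ bar7.0: penult P8 not 3rd/6th
  R3 @ bar7.1: F4 above D4
  R3 @ bar7.2: F4 above D4
  R3 @ bar7.3: F4 above D4
  R2 @ bar8.0: D3/B3 M6 -> E3/E4 P8 similar
  R2 @ bar8.0: D3/F4 m3 -> E3/B4 P5 similar
  R2 @ bar8.0: B3/F4 TT -> E4/B4 P5 similar
  R3 @ bar8.0: B4 above G4
  R7 @ bar8.0: F4->B4 leap 6st
  R3 @ bar8.1: B4 above G4
  R3 @ bar8.2: B4 above G4
  R3 @ bar8.3: B4 above G4
  R6 @ bar8.3: closes on m3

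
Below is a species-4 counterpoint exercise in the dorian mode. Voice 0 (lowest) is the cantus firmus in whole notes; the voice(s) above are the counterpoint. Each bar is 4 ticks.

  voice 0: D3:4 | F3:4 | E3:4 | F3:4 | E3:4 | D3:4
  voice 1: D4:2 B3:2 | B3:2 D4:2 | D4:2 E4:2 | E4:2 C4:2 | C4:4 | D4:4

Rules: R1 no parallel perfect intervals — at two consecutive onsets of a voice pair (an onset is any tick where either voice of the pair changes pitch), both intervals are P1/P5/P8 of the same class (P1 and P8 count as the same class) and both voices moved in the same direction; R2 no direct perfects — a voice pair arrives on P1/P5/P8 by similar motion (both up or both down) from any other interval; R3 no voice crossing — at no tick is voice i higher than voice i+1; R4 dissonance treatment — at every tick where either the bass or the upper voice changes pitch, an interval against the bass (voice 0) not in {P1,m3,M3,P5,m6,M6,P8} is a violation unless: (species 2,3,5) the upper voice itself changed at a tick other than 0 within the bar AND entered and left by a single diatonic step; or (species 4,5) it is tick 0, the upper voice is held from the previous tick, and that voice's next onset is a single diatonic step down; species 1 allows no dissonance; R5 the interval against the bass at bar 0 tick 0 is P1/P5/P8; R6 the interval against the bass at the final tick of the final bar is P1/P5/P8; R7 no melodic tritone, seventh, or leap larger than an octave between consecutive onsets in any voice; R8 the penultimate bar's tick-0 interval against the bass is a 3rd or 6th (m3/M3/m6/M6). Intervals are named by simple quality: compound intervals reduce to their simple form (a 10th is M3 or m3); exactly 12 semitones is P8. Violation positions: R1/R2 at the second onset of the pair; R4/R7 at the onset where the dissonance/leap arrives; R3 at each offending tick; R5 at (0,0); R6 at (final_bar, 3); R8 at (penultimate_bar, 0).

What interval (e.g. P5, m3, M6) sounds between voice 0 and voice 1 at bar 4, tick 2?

voice 0=E3 voice 1=C4 -> m6

m6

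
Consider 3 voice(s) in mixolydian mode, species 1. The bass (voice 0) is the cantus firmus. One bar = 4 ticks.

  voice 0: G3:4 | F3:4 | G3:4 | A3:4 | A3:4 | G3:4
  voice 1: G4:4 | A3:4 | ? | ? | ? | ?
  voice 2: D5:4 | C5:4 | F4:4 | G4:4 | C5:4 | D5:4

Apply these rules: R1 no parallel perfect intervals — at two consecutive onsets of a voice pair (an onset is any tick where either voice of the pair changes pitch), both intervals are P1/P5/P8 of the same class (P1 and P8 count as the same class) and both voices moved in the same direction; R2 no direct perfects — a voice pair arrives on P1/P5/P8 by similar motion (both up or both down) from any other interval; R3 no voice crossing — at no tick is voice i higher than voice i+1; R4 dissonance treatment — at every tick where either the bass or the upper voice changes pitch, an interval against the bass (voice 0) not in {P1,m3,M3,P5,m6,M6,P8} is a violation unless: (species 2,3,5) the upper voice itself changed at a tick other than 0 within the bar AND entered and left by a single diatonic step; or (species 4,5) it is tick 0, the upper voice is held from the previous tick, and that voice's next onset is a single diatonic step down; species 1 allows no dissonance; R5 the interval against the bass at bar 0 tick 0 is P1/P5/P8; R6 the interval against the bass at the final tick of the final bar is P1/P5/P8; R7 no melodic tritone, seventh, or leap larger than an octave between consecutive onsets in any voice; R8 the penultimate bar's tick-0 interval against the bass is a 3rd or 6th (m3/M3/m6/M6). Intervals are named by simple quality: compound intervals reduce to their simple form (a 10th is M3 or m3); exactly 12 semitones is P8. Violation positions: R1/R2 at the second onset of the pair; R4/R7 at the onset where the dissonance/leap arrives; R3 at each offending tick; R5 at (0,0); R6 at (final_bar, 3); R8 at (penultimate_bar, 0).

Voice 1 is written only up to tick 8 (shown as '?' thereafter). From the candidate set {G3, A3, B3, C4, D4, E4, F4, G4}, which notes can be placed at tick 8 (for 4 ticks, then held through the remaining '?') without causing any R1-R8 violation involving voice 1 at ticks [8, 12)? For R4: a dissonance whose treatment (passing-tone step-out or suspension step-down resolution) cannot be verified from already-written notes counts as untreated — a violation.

G3: legal
A3: violates R4
B3: legal
C4: violates R4
D4: violates R2
E4: legal
F4: violates R4
G4: violates R2,R3,R7

{B3, E4, G3}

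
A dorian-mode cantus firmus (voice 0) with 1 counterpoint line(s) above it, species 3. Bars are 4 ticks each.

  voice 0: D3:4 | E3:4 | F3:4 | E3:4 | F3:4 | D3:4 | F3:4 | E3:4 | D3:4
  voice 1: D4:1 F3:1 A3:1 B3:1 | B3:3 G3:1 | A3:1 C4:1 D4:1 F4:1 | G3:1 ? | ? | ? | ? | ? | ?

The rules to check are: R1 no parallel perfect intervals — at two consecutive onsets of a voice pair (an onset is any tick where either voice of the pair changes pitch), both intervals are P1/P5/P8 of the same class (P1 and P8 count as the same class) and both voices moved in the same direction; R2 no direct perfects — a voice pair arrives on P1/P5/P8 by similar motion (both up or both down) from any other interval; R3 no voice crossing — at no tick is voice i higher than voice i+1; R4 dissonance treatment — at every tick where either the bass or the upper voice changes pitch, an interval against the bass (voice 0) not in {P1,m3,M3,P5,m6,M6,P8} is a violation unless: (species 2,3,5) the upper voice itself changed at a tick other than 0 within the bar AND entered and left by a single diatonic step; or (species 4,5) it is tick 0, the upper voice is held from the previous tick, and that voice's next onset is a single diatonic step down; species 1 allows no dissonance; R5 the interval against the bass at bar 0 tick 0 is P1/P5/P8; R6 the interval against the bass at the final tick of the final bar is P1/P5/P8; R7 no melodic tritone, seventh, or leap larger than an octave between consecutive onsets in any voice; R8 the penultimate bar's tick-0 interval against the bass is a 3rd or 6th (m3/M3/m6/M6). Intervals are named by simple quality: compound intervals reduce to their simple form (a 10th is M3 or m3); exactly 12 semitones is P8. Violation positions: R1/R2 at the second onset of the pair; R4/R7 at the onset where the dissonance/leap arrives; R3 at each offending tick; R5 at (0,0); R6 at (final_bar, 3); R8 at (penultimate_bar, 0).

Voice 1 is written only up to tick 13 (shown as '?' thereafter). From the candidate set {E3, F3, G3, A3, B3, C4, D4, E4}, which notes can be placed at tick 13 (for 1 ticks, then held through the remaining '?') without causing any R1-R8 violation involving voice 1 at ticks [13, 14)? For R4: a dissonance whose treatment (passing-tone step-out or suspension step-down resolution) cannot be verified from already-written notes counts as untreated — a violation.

E3: legal
F3: violates R4
G3: legal
A3: violates R4
B3: legal
C4: legal
D4: violates R4
E4: legal

{B3, C4, E3, E4, G3}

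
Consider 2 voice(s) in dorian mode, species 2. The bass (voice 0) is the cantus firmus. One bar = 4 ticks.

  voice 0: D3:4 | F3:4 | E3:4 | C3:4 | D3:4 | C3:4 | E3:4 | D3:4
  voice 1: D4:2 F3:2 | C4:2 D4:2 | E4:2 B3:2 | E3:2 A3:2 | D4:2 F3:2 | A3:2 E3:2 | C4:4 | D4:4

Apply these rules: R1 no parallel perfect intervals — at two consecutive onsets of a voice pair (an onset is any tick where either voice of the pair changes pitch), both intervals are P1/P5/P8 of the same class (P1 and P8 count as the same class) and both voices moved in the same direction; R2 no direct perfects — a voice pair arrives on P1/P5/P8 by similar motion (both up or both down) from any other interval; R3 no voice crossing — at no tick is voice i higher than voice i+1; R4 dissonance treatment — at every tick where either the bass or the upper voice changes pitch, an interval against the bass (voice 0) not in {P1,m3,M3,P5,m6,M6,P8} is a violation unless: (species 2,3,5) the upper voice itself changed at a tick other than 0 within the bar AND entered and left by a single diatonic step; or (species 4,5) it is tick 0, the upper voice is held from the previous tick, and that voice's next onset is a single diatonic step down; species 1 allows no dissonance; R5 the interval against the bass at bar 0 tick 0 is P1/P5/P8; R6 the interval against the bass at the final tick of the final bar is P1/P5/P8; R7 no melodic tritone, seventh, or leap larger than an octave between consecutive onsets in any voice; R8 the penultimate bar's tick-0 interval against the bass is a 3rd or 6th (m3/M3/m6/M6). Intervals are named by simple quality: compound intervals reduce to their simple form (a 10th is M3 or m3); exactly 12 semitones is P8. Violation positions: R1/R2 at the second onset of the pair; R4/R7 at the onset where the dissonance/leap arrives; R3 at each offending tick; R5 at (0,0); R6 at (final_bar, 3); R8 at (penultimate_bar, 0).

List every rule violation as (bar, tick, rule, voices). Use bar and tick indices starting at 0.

bar 0: v0=D3 v1=D4 downbeat P8
bar 1: v0=F3 v1=C4 downbeat P5
bar 2: v0=E3 v1=E4 downbeat P8
bar 3: v0=C3 v1=E3 downbeat M3
bar 4: v0=D3 v1=D4 downbeat P8
bar 5: v0=C3 v1=A3 downbeat M6
bar 6: v0=E3 v1=C4 downbeat m6
bar 7: v0=D3 v1=D4 downbeat P8
  -> R2 @ bar 1 tick 0 v(0, 1): D3/F3 m3 -> F3/C4 P5 similar
  -> R2 @ bar 4 tick 0 v(0, 1): C3/A3 M6 -> D3/D4 P8 similar

(1, 0, R2, (0, 1))
(4, 0, R2, (0, 1))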